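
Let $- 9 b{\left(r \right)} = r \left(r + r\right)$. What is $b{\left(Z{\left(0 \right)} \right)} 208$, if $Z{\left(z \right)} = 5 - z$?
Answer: $- \frac{10400}{9} \approx -1155.6$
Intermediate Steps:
$b{\left(r \right)} = - \frac{2 r^{2}}{9}$ ($b{\left(r \right)} = - \frac{r \left(r + r\right)}{9} = - \frac{r 2 r}{9} = - \frac{2 r^{2}}{9}$)
$b{\left(Z{\left(0 \right)} \right)} 208 = - \frac{2 \left(5 - 0\right)^{2}}{9} \cdot 208 = - \frac{2 \left(5 + 0\right)^{2}}{9} \cdot 208 = - \frac{2 \cdot 5^{2}}{9} \cdot 208 = \left(- \frac{2}{9}\right) 25 \cdot 208 = \left(- \frac{50}{9}\right) 208 = - \frac{10400}{9}$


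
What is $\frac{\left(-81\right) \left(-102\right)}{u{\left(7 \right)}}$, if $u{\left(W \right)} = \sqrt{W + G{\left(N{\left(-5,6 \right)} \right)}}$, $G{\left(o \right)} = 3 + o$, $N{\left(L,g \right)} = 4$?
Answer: $\frac{4131 \sqrt{14}}{7} \approx 2208.1$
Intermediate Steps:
$u{\left(W \right)} = \sqrt{7 + W}$ ($u{\left(W \right)} = \sqrt{W + \left(3 + 4\right)} = \sqrt{W + 7} = \sqrt{7 + W}$)
$\frac{\left(-81\right) \left(-102\right)}{u{\left(7 \right)}} = \frac{\left(-81\right) \left(-102\right)}{\sqrt{7 + 7}} = \frac{8262}{\sqrt{14}} = 8262 \frac{\sqrt{14}}{14} = \frac{4131 \sqrt{14}}{7}$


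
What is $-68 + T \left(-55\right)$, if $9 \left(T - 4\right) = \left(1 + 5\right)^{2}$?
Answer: $-508$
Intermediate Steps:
$T = 8$ ($T = 4 + \frac{\left(1 + 5\right)^{2}}{9} = 4 + \frac{6^{2}}{9} = 4 + \frac{1}{9} \cdot 36 = 4 + 4 = 8$)
$-68 + T \left(-55\right) = -68 + 8 \left(-55\right) = -68 - 440 = -508$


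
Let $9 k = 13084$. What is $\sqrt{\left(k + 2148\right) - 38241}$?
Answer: $\frac{i \sqrt{311753}}{3} \approx 186.12 i$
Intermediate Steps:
$k = \frac{13084}{9}$ ($k = \frac{1}{9} \cdot 13084 = \frac{13084}{9} \approx 1453.8$)
$\sqrt{\left(k + 2148\right) - 38241} = \sqrt{\left(\frac{13084}{9} + 2148\right) - 38241} = \sqrt{\frac{32416}{9} - 38241} = \sqrt{- \frac{311753}{9}} = \frac{i \sqrt{311753}}{3}$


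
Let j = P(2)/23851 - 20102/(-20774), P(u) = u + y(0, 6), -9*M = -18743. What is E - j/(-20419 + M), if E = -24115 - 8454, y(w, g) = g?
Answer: -78326705945997683/2404946607908 ≈ -32569.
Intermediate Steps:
M = 18743/9 (M = -⅑*(-18743) = 18743/9 ≈ 2082.6)
P(u) = 6 + u (P(u) = u + 6 = 6 + u)
E = -32569
j = 14106441/14572961 (j = (6 + 2)/23851 - 20102/(-20774) = 8*(1/23851) - 20102*(-1/20774) = 8/23851 + 10051/10387 = 14106441/14572961 ≈ 0.96799)
E - j/(-20419 + M) = -32569 - 14106441/(14572961*(-20419 + 18743/9)) = -32569 - 14106441/(14572961*(-165028/9)) = -32569 - 14106441*(-9)/(14572961*165028) = -32569 - 1*(-126957969/2404946607908) = -32569 + 126957969/2404946607908 = -78326705945997683/2404946607908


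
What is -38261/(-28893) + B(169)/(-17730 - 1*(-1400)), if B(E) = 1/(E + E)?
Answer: 211183091047/159476069220 ≈ 1.3242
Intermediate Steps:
B(E) = 1/(2*E)
-38261/(-28893) + B(169)/(-17730 - 1*(-1400)) = -38261/(-28893) + ((½)/169)/(-17730 - 1*(-1400)) = -38261*(-1/28893) + ((½)*(1/169))/(-17730 + 1400) = 38261/28893 + (1/338)/(-16330) = 38261/28893 + (1/338)*(-1/16330) = 38261/28893 - 1/5519540 = 211183091047/159476069220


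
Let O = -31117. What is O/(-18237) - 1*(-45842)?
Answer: 836051671/18237 ≈ 45844.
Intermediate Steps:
O/(-18237) - 1*(-45842) = -31117/(-18237) - 1*(-45842) = -31117*(-1/18237) + 45842 = 31117/18237 + 45842 = 836051671/18237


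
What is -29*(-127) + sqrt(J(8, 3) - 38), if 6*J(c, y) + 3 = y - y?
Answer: 3683 + I*sqrt(154)/2 ≈ 3683.0 + 6.2048*I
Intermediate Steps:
J(c, y) = -1/2 (J(c, y) = -1/2 + (y - y)/6 = -1/2 + (1/6)*0 = -1/2 + 0 = -1/2)
-29*(-127) + sqrt(J(8, 3) - 38) = -29*(-127) + sqrt(-1/2 - 38) = 3683 + sqrt(-77/2) = 3683 + I*sqrt(154)/2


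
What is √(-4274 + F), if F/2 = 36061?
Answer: 2*√16962 ≈ 260.48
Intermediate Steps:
F = 72122 (F = 2*36061 = 72122)
√(-4274 + F) = √(-4274 + 72122) = √67848 = 2*√16962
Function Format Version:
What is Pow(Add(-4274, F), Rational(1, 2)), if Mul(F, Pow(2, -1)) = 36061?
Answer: Mul(2, Pow(16962, Rational(1, 2))) ≈ 260.48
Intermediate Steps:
F = 72122 (F = Mul(2, 36061) = 72122)
Pow(Add(-4274, F), Rational(1, 2)) = Pow(Add(-4274, 72122), Rational(1, 2)) = Pow(67848, Rational(1, 2)) = Mul(2, Pow(16962, Rational(1, 2)))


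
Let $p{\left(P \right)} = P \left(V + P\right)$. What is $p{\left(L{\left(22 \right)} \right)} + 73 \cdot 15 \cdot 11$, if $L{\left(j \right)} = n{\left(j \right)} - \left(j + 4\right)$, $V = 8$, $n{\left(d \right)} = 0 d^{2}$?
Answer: $12513$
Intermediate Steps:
$n{\left(d \right)} = 0$
$L{\left(j \right)} = -4 - j$ ($L{\left(j \right)} = 0 - \left(j + 4\right) = 0 - \left(4 + j\right) = -4 - j$)
$p{\left(P \right)} = P \left(8 + P\right)$
$p{\left(L{\left(22 \right)} \right)} + 73 \cdot 15 \cdot 11 = \left(-4 - 22\right) \left(8 - 26\right) + 73 \cdot 15 \cdot 11 = \left(-4 - 22\right) \left(8 - 26\right) + 1095 \cdot 11 = - 26 \left(8 - 26\right) + 12045 = \left(-26\right) \left(-18\right) + 12045 = 468 + 12045 = 12513$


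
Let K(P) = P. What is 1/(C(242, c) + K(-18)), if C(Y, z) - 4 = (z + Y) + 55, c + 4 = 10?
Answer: 1/289 ≈ 0.0034602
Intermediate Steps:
c = 6 (c = -4 + 10 = 6)
C(Y, z) = 59 + Y + z (C(Y, z) = 4 + ((z + Y) + 55) = 4 + ((Y + z) + 55) = 4 + (55 + Y + z) = 59 + Y + z)
1/(C(242, c) + K(-18)) = 1/((59 + 242 + 6) - 18) = 1/(307 - 18) = 1/289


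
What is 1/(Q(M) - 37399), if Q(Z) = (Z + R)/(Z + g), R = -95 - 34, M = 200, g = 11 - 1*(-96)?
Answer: -307/11481422 ≈ -2.6739e-5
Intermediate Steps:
g = 107 (g = 11 + 96 = 107)
R = -129
Q(Z) = (-129 + Z)/(107 + Z) (Q(Z) = (Z - 129)/(Z + 107) = (-129 + Z)/(107 + Z))
1/(Q(M) - 37399) = 1/((-129 + 200)/(107 + 200) - 37399) = 1/(71/307 - 37399) = 1/(-11481422/307) = -307/11481422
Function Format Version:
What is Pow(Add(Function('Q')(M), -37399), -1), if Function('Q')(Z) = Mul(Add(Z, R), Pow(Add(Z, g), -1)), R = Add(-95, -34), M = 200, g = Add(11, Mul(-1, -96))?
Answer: Rational(-307, 11481422) ≈ -2.6739e-5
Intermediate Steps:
g = 107 (g = Add(11, 96) = 107)
R = -129
Function('Q')(Z) = Mul(Pow(Add(107, Z), -1), Add(-129, Z)) (Function('Q')(Z) = Mul(Add(Z, -129), Pow(Add(Z, 107), -1)) = Mul(Add(-129, Z), Pow(Add(107, Z), -1)) = Mul(Pow(Add(107, Z), -1), Add(-129, Z)))
Pow(Add(Function('Q')(M), -37399), -1) = Pow(Add(Mul(Pow(Add(107, 200), -1), Add(-129, 200)), -37399), -1) = Pow(Add(Mul(Pow(307, -1), 71), -37399), -1) = Pow(Add(Mul(Rational(1, 307), 71), -37399), -1) = Pow(Add(Rational(71, 307), -37399), -1) = Pow(Rational(-11481422, 307), -1) = Rational(-307, 11481422)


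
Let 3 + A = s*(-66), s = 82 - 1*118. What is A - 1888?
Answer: 485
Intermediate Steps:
s = -36 (s = 82 - 118 = -36)
A = 2373 (A = -3 - 36*(-66) = -3 + 2376 = 2373)
A - 1888 = 2373 - 1888 = 485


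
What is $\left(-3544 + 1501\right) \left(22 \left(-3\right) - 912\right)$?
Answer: $1998054$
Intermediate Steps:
$\left(-3544 + 1501\right) \left(22 \left(-3\right) - 912\right) = - 2043 \left(-66 - 912\right) = \left(-2043\right) \left(-978\right) = 1998054$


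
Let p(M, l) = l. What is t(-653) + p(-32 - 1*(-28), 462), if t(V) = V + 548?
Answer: 357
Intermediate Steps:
t(V) = 548 + V
t(-653) + p(-32 - 1*(-28), 462) = (548 - 653) + 462 = -105 + 462 = 357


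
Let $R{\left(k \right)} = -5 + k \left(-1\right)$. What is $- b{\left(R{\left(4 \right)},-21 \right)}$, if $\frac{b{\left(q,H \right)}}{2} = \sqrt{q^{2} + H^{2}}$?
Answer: $- 6 \sqrt{58} \approx -45.695$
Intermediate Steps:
$R{\left(k \right)} = -5 - k$
$b{\left(q,H \right)} = 2 \sqrt{H^{2} + q^{2}}$ ($b{\left(q,H \right)} = 2 \sqrt{q^{2} + H^{2}} = 2 \sqrt{H^{2} + q^{2}}$)
$- b{\left(R{\left(4 \right)},-21 \right)} = - 2 \sqrt{\left(-21\right)^{2} + \left(-5 - 4\right)^{2}} = - 2 \sqrt{441 + \left(-5 - 4\right)^{2}} = - 2 \sqrt{441 + \left(-9\right)^{2}} = - 2 \sqrt{441 + 81} = - 2 \sqrt{522} = - 2 \cdot 3 \sqrt{58} = - 6 \sqrt{58}$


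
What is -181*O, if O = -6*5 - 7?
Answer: 6697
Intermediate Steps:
O = -37 (O = -30 - 7 = -37)
-181*O = -181*(-37) = 6697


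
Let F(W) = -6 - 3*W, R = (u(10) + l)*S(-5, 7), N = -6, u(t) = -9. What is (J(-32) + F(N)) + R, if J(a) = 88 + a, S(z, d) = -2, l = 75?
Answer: -64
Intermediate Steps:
R = -132 (R = (-9 + 75)*(-2) = 66*(-2) = -132)
(J(-32) + F(N)) + R = ((88 - 32) + (-6 - 3*(-6))) - 132 = (56 + (-6 + 18)) - 132 = (56 + 12) - 132 = 68 - 132 = -64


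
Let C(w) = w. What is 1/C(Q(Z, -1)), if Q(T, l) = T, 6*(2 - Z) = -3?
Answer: ⅖ ≈ 0.40000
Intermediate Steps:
Z = 5/2 (Z = 2 - ⅙*(-3) = 2 + ½ = 5/2 ≈ 2.5000)
1/C(Q(Z, -1)) = 1/(5/2) = ⅖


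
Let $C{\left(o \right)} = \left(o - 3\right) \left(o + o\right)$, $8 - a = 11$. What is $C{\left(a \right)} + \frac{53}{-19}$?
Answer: $\frac{631}{19} \approx 33.211$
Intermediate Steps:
$a = -3$ ($a = 8 - 11 = -3$)
$C{\left(o \right)} = 2 o \left(-3 + o\right)$ ($C{\left(o \right)} = \left(-3 + o\right) 2 o = 2 o \left(-3 + o\right)$)
$C{\left(a \right)} + \frac{53}{-19} = 2 \left(-3\right) \left(-3 - 3\right) + \frac{53}{-19} = 2 \left(-3\right) \left(-6\right) + 53 \left(- \frac{1}{19}\right) = 36 - \frac{53}{19} = \frac{631}{19}$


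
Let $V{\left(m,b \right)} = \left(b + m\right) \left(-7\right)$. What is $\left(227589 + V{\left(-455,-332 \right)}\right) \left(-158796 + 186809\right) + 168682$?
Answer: $6529942956$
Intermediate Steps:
$V{\left(m,b \right)} = - 7 b - 7 m$
$\left(227589 + V{\left(-455,-332 \right)}\right) \left(-158796 + 186809\right) + 168682 = \left(227589 - -5509\right) \left(-158796 + 186809\right) + 168682 = \left(227589 + \left(2324 + 3185\right)\right) 28013 + 168682 = \left(227589 + 5509\right) 28013 + 168682 = 233098 \cdot 28013 + 168682 = 6529774274 + 168682 = 6529942956$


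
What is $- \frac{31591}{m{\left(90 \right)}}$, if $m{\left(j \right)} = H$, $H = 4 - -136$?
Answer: $- \frac{4513}{20} \approx -225.65$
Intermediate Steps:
$H = 140$ ($H = 4 + 136 = 140$)
$m{\left(j \right)} = 140$
$- \frac{31591}{m{\left(90 \right)}} = - \frac{31591}{140} = \left(-31591\right) \frac{1}{140} = - \frac{4513}{20}$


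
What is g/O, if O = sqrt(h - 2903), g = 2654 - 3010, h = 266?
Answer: 356*I*sqrt(293)/879 ≈ 6.9326*I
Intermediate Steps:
g = -356
O = 3*I*sqrt(293) (O = sqrt(266 - 2903) = sqrt(-2637) = 3*I*sqrt(293) ≈ 51.352*I)
g/O = -356*(-I*sqrt(293)/879) = -(-356)*I*sqrt(293)/879 = 356*I*sqrt(293)/879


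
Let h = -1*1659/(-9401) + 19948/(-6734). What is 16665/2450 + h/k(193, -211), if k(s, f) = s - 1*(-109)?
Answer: 2054882048/302508115 ≈ 6.7928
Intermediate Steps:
h = -159457/57239 (h = -1659*(-1/9401) + 19948*(-1/6734) = 3/17 - 9974/3367 = -159457/57239 ≈ -2.7858)
k(s, f) = 109 + s (k(s, f) = s + 109 = 109 + s)
16665/2450 + h/k(193, -211) = 16665/2450 - 159457/(57239*(109 + 193)) = 16665*(1/2450) - 159457/57239/302 = 3333/490 - 159457/57239*1/302 = 3333/490 - 159457/17286178 = 2054882048/302508115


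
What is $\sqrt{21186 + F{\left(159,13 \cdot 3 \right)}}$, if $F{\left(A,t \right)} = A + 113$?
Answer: $\sqrt{21458} \approx 146.49$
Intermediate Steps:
$F{\left(A,t \right)} = 113 + A$
$\sqrt{21186 + F{\left(159,13 \cdot 3 \right)}} = \sqrt{21186 + \left(113 + 159\right)} = \sqrt{21186 + 272} = \sqrt{21458}$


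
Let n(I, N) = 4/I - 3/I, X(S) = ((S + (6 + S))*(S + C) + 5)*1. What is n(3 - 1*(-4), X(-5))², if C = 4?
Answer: 1/49 ≈ 0.020408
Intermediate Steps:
X(S) = 5 + (4 + S)*(6 + 2*S) (X(S) = ((S + (6 + S))*(S + 4) + 5)*1 = ((6 + 2*S)*(4 + S) + 5)*1 = ((4 + S)*(6 + 2*S) + 5)*1 = (5 + (4 + S)*(6 + 2*S))*1 = 5 + (4 + S)*(6 + 2*S))
n(I, N) = 1/I
n(3 - 1*(-4), X(-5))² = (1/(3 - 1*(-4)))² = (1/(3 + 4))² = (1/7)² = (⅐)² = 1/49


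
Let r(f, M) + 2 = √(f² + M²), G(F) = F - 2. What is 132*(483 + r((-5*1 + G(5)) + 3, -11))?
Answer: 63492 + 132*√122 ≈ 64950.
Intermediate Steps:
G(F) = -2 + F
r(f, M) = -2 + √(M² + f²) (r(f, M) = -2 + √(f² + M²) = -2 + √(M² + f²))
132*(483 + r((-5*1 + G(5)) + 3, -11)) = 132*(483 + (-2 + √((-11)² + ((-5*1 + (-2 + 5)) + 3)²))) = 132*(483 + (-2 + √(121 + ((-5 + 3) + 3)²))) = 132*(483 + (-2 + √(121 + (-2 + 3)²))) = 132*(483 + (-2 + √(121 + 1²))) = 132*(483 + (-2 + √(121 + 1))) = 132*(483 + (-2 + √122)) = 132*(481 + √122) = 63492 + 132*√122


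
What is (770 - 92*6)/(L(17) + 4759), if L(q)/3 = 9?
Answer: 109/2393 ≈ 0.045550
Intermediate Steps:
L(q) = 27 (L(q) = 3*9 = 27)
(770 - 92*6)/(L(17) + 4759) = (770 - 92*6)/(27 + 4759) = (770 - 552)/4786 = 218*(1/4786) = 109/2393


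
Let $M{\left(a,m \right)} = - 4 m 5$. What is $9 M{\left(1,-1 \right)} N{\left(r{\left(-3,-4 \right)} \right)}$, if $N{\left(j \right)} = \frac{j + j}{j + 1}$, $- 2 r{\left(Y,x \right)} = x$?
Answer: $240$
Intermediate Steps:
$r{\left(Y,x \right)} = - \frac{x}{2}$
$M{\left(a,m \right)} = - 20 m$
$N{\left(j \right)} = \frac{2 j}{1 + j}$
$9 M{\left(1,-1 \right)} N{\left(r{\left(-3,-4 \right)} \right)} = 9 \left(\left(-20\right) \left(-1\right)\right) \frac{2 \left(\left(- \frac{1}{2}\right) \left(-4\right)\right)}{1 - -2} = 9 \cdot 20 \cdot 2 \cdot 2 \frac{1}{1 + 2} = 180 \cdot 2 \cdot 2 \cdot \frac{1}{3} = 180 \cdot \frac{4}{3} = 240$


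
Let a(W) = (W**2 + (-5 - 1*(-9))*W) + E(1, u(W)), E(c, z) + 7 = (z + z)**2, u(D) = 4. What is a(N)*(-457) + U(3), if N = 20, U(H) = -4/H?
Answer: -736231/3 ≈ -2.4541e+5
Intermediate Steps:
E(c, z) = -7 + 4*z**2 (E(c, z) = -7 + (z + z)**2 = -7 + (2*z)**2 = -7 + 4*z**2)
a(W) = 57 + W**2 + 4*W (a(W) = (W**2 + (-5 - 1*(-9))*W) + (-7 + 4*4**2) = (W**2 + (-5 + 9)*W) + (-7 + 4*16) = (W**2 + 4*W) + (-7 + 64) = (W**2 + 4*W) + 57 = 57 + W**2 + 4*W)
a(N)*(-457) + U(3) = (57 + 20**2 + 4*20)*(-457) - 4/3 = (57 + 400 + 80)*(-457) - 4*1/3 = 537*(-457) - 4/3 = -245409 - 4/3 = -736231/3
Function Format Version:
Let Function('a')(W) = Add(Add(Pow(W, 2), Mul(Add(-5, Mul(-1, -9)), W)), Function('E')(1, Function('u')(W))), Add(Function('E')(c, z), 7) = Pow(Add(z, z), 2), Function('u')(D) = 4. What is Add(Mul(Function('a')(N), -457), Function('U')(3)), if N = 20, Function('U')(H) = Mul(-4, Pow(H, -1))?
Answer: Rational(-736231, 3) ≈ -2.4541e+5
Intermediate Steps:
Function('E')(c, z) = Add(-7, Mul(4, Pow(z, 2))) (Function('E')(c, z) = Add(-7, Pow(Add(z, z), 2)) = Add(-7, Pow(Mul(2, z), 2)) = Add(-7, Mul(4, Pow(z, 2))))
Function('a')(W) = Add(57, Pow(W, 2), Mul(4, W)) (Function('a')(W) = Add(Add(Pow(W, 2), Mul(Add(-5, Mul(-1, -9)), W)), Add(-7, Mul(4, Pow(4, 2)))) = Add(Add(Pow(W, 2), Mul(Add(-5, 9), W)), Add(-7, Mul(4, 16))) = Add(Add(Pow(W, 2), Mul(4, W)), Add(-7, 64)) = Add(Add(Pow(W, 2), Mul(4, W)), 57) = Add(57, Pow(W, 2), Mul(4, W)))
Add(Mul(Function('a')(N), -457), Function('U')(3)) = Add(Mul(Add(57, Pow(20, 2), Mul(4, 20)), -457), Mul(-4, Pow(3, -1))) = Add(Mul(Add(57, 400, 80), -457), Mul(-4, Rational(1, 3))) = Add(Mul(537, -457), Rational(-4, 3)) = Add(-245409, Rational(-4, 3)) = Rational(-736231, 3)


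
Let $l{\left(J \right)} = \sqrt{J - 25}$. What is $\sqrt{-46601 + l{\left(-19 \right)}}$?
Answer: $\sqrt{-46601 + 2 i \sqrt{11}} \approx 0.015 + 215.87 i$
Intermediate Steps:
$l{\left(J \right)} = \sqrt{-25 + J}$
$\sqrt{-46601 + l{\left(-19 \right)}} = \sqrt{-46601 + \sqrt{-25 - 19}} = \sqrt{-46601 + \sqrt{-44}} = \sqrt{-46601 + 2 i \sqrt{11}}$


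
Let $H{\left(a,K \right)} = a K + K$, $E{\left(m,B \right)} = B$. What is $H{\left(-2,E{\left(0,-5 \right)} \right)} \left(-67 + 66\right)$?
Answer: $-5$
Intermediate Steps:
$H{\left(a,K \right)} = K + K a$ ($H{\left(a,K \right)} = K a + K = K + K a$)
$H{\left(-2,E{\left(0,-5 \right)} \right)} \left(-67 + 66\right) = - 5 \left(1 - 2\right) \left(-67 + 66\right) = \left(-5\right) \left(-1\right) \left(-1\right) = 5 \left(-1\right) = -5$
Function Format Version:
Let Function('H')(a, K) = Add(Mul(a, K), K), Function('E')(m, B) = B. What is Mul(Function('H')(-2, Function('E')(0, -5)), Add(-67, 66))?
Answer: -5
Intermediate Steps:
Function('H')(a, K) = Add(K, Mul(K, a)) (Function('H')(a, K) = Add(Mul(K, a), K) = Add(K, Mul(K, a)))
Mul(Function('H')(-2, Function('E')(0, -5)), Add(-67, 66)) = Mul(Mul(-5, Add(1, -2)), Add(-67, 66)) = Mul(Mul(-5, -1), -1) = Mul(5, -1) = -5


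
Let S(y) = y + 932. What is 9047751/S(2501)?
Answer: 9047751/3433 ≈ 2635.5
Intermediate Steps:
S(y) = 932 + y
9047751/S(2501) = 9047751/(932 + 2501) = 9047751/3433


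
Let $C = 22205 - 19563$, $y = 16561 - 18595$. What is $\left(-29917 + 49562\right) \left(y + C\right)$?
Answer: $11944160$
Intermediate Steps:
$y = -2034$ ($y = 16561 - 18595 = -2034$)
$C = 2642$
$\left(-29917 + 49562\right) \left(y + C\right) = \left(-29917 + 49562\right) \left(-2034 + 2642\right) = 19645 \cdot 608 = 11944160$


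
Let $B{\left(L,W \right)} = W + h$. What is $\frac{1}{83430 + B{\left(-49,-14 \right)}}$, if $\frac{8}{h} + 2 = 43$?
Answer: $\frac{41}{3420064} \approx 1.1988 \cdot 10^{-5}$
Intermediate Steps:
$h = \frac{8}{41}$ ($h = \frac{8}{-2 + 43} = \frac{8}{41} \approx 0.19512$)
$B{\left(L,W \right)} = \frac{8}{41} + W$ ($B{\left(L,W \right)} = W + \frac{8}{41} = \frac{8}{41} + W$)
$\frac{1}{83430 + B{\left(-49,-14 \right)}} = \frac{1}{83430 + \left(\frac{8}{41} - 14\right)} = \frac{1}{83430 - \frac{566}{41}} = \frac{1}{\frac{3420064}{41}} = \frac{41}{3420064}$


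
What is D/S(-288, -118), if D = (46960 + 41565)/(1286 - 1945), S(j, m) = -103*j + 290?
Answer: -88525/19739686 ≈ -0.0044846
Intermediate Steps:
S(j, m) = 290 - 103*j
D = -88525/659 (D = 88525/(-659) = 88525*(-1/659) = -88525/659 ≈ -134.33)
D/S(-288, -118) = -88525/(659*(290 - 103*(-288))) = -88525/(659*(290 + 29664)) = -88525/659/29954 = -88525/659*1/29954 = -88525/19739686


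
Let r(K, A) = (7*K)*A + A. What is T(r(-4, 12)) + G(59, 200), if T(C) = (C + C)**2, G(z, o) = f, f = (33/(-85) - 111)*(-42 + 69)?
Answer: 35436204/85 ≈ 4.1690e+5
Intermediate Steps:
r(K, A) = A + 7*A*K (r(K, A) = 7*A*K + A = A + 7*A*K)
f = -255636/85 (f = (33*(-1/85) - 111)*27 = (-33/85 - 111)*27 = -9468/85*27 = -255636/85 ≈ -3007.5)
G(z, o) = -255636/85
T(C) = 4*C**2 (T(C) = (2*C)**2 = 4*C**2)
T(r(-4, 12)) + G(59, 200) = 4*(12*(1 + 7*(-4)))**2 - 255636/85 = 4*(12*(1 - 28))**2 - 255636/85 = 4*(12*(-27))**2 - 255636/85 = 4*(-324)**2 - 255636/85 = 4*104976 - 255636/85 = 419904 - 255636/85 = 35436204/85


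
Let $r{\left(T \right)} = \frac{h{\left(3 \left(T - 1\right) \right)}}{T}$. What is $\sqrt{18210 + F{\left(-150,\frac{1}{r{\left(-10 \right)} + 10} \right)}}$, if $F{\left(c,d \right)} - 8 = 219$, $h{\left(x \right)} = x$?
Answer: $\sqrt{18437} \approx 135.78$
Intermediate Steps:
$r{\left(T \right)} = \frac{-3 + 3 T}{T}$ ($r{\left(T \right)} = \frac{3 \left(T - 1\right)}{T} = \frac{3 \left(-1 + T\right)}{T} = \frac{-3 + 3 T}{T}$)
$F{\left(c,d \right)} = 227$ ($F{\left(c,d \right)} = 8 + 219 = 227$)
$\sqrt{18210 + F{\left(-150,\frac{1}{r{\left(-10 \right)} + 10} \right)}} = \sqrt{18210 + 227} = \sqrt{18437}$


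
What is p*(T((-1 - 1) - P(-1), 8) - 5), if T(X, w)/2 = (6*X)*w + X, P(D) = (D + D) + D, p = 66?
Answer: 6138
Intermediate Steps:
P(D) = 3*D (P(D) = 2*D + D = 3*D)
T(X, w) = 2*X + 12*X*w (T(X, w) = 2*((6*X)*w + X) = 2*(6*X*w + X) = 2*(X + 6*X*w) = 2*X + 12*X*w)
p*(T((-1 - 1) - P(-1), 8) - 5) = 66*(2*((-1 - 1) - 3*(-1))*(1 + 6*8) - 5) = 66*(2*(-2 - 1*(-3))*(1 + 48) - 5) = 66*(2*(-2 + 3)*49 - 5) = 66*(2*1*49 - 5) = 66*(98 - 5) = 66*93 = 6138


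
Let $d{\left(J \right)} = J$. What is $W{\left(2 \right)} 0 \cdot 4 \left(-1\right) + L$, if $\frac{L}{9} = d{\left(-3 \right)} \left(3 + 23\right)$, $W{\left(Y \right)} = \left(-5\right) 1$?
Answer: $-702$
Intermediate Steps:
$W{\left(Y \right)} = -5$
$L = -702$ ($L = 9 \left(- 3 \left(3 + 23\right)\right) = 9 \left(\left(-3\right) 26\right) = 9 \left(-78\right) = -702$)
$W{\left(2 \right)} 0 \cdot 4 \left(-1\right) + L = - 5 \cdot 0 \cdot 4 \left(-1\right) - 702 = - 5 \cdot 0 \left(-1\right) - 702 = \left(-5\right) 0 - 702 = 0 - 702 = -702$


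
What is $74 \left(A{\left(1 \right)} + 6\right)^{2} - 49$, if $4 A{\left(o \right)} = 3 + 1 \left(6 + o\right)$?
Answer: $\frac{10595}{2} \approx 5297.5$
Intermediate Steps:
$A{\left(o \right)} = \frac{9}{4} + \frac{o}{4}$ ($A{\left(o \right)} = \frac{3 + 1 \left(6 + o\right)}{4} = \frac{3 + \left(6 + o\right)}{4} = \frac{9 + o}{4} = \frac{9}{4} + \frac{o}{4}$)
$74 \left(A{\left(1 \right)} + 6\right)^{2} - 49 = 74 \left(\left(\frac{9}{4} + \frac{1}{4} \cdot 1\right) + 6\right)^{2} - 49 = 74 \left(\left(\frac{9}{4} + \frac{1}{4}\right) + 6\right)^{2} - 49 = 74 \left(\frac{5}{2} + 6\right)^{2} - 49 = 74 \left(\frac{17}{2}\right)^{2} - 49 = 74 \cdot \frac{289}{4} - 49 = \frac{10693}{2} - 49 = \frac{10595}{2}$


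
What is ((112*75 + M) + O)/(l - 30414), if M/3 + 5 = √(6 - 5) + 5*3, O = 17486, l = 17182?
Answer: -25919/13232 ≈ -1.9588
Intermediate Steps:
M = 33 (M = -15 + 3*(√(6 - 5) + 5*3) = -15 + 3*(√1 + 15) = -15 + 3*(1 + 15) = -15 + 3*16 = -15 + 48 = 33)
((112*75 + M) + O)/(l - 30414) = ((112*75 + 33) + 17486)/(17182 - 30414) = ((8400 + 33) + 17486)/(-13232) = (8433 + 17486)*(-1/13232) = 25919*(-1/13232) = -25919/13232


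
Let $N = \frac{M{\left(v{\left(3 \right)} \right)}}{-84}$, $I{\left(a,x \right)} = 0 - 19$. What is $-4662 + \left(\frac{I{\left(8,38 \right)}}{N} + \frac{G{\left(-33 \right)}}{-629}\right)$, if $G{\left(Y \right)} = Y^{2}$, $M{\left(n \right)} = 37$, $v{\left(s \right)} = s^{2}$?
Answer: $- \frac{2906355}{629} \approx -4620.6$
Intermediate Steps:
$I{\left(a,x \right)} = -19$ ($I{\left(a,x \right)} = 0 - 19 = -19$)
$N = - \frac{37}{84}$ ($N = \frac{37}{-84} = 37 \left(- \frac{1}{84}\right) = - \frac{37}{84} \approx -0.44048$)
$-4662 + \left(\frac{I{\left(8,38 \right)}}{N} + \frac{G{\left(-33 \right)}}{-629}\right) = -4662 + \left(- \frac{19}{- \frac{37}{84}} + \frac{\left(-33\right)^{2}}{-629}\right) = -4662 + \left(\left(-19\right) \left(- \frac{84}{37}\right) + 1089 \left(- \frac{1}{629}\right)\right) = -4662 + \left(\frac{1596}{37} - \frac{1089}{629}\right) = -4662 + \frac{26043}{629} = - \frac{2906355}{629}$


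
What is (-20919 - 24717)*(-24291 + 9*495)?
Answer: 905235696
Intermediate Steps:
(-20919 - 24717)*(-24291 + 9*495) = -45636*(-24291 + 4455) = -45636*(-19836) = 905235696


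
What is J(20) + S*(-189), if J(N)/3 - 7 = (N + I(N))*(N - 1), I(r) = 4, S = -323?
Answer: 62436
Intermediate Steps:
J(N) = 21 + 3*(-1 + N)*(4 + N) (J(N) = 21 + 3*((N + 4)*(N - 1)) = 21 + 3*((4 + N)*(-1 + N)) = 21 + 3*((-1 + N)*(4 + N)) = 21 + 3*(-1 + N)*(4 + N))
J(20) + S*(-189) = (9 + 3*20² + 9*20) - 323*(-189) = (9 + 3*400 + 180) + 61047 = (9 + 1200 + 180) + 61047 = 1389 + 61047 = 62436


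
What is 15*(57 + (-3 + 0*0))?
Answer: 810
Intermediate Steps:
15*(57 + (-3 + 0*0)) = 15*(57 + (-3 + 0)) = 15*(57 - 3) = 15*54 = 810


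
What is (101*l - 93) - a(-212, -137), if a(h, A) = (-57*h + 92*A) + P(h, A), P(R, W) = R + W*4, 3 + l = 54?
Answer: 6338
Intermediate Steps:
l = 51 (l = -3 + 54 = 51)
P(R, W) = R + 4*W
a(h, A) = -56*h + 96*A (a(h, A) = (-57*h + 92*A) + (h + 4*A) = -56*h + 96*A)
(101*l - 93) - a(-212, -137) = (101*51 - 93) - (-56*(-212) + 96*(-137)) = (5151 - 93) - (11872 - 13152) = 5058 - 1*(-1280) = 5058 + 1280 = 6338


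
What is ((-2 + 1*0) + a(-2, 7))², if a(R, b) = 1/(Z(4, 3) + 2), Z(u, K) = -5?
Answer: 49/9 ≈ 5.4444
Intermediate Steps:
a(R, b) = -⅓ (a(R, b) = 1/(-5 + 2) = 1/(-3) = -⅓)
((-2 + 1*0) + a(-2, 7))² = ((-2 + 1*0) - ⅓)² = ((-2 + 0) - ⅓)² = (-2 - ⅓)² = (-7/3)² = 49/9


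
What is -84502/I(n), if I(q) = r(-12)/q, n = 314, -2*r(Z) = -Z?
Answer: 13266814/3 ≈ 4.4223e+6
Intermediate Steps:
r(Z) = Z/2 (r(Z) = -(-1)*Z/2 = Z/2)
I(q) = -6/q (I(q) = ((1/2)*(-12))/q = -6/q)
-84502/I(n) = -84502/((-6/314)) = -84502/((-6*1/314)) = -84502/(-3/157) = -84502*(-157/3) = 13266814/3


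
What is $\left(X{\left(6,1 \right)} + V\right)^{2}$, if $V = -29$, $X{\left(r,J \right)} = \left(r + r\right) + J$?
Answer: $256$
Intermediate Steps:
$X{\left(r,J \right)} = J + 2 r$ ($X{\left(r,J \right)} = 2 r + J = J + 2 r$)
$\left(X{\left(6,1 \right)} + V\right)^{2} = \left(\left(1 + 2 \cdot 6\right) - 29\right)^{2} = \left(\left(1 + 12\right) - 29\right)^{2} = \left(13 - 29\right)^{2} = \left(-16\right)^{2} = 256$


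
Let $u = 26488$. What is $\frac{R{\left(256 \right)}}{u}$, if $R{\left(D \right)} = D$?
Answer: $\frac{32}{3311} \approx 0.0096648$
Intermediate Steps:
$\frac{R{\left(256 \right)}}{u} = \frac{256}{26488} = 256 \cdot \frac{1}{26488} = \frac{32}{3311}$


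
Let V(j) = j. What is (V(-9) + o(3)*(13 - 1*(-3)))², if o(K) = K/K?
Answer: 49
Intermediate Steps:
o(K) = 1
(V(-9) + o(3)*(13 - 1*(-3)))² = (-9 + 1*(13 - 1*(-3)))² = (-9 + 1*(13 + 3))² = (-9 + 1*16)² = (-9 + 16)² = 7² = 49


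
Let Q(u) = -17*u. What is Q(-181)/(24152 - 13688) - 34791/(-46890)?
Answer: 28240753/27258720 ≈ 1.0360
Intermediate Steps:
Q(-181)/(24152 - 13688) - 34791/(-46890) = (-17*(-181))/(24152 - 13688) - 34791/(-46890) = 3077/10464 - 34791*(-1/46890) = 3077*(1/10464) + 11597/15630 = 3077/10464 + 11597/15630 = 28240753/27258720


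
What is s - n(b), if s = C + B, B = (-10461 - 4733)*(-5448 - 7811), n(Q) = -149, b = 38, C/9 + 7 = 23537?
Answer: 201669165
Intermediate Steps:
C = 211770 (C = -63 + 9*23537 = -63 + 211833 = 211770)
B = 201457246 (B = -15194*(-13259) = 201457246)
s = 201669016 (s = 211770 + 201457246 = 201669016)
s - n(b) = 201669016 - 1*(-149) = 201669016 + 149 = 201669165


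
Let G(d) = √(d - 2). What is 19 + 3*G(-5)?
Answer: 19 + 3*I*√7 ≈ 19.0 + 7.9373*I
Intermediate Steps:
G(d) = √(-2 + d)
19 + 3*G(-5) = 19 + 3*√(-2 - 5) = 19 + 3*√(-7) = 19 + 3*(I*√7) = 19 + 3*I*√7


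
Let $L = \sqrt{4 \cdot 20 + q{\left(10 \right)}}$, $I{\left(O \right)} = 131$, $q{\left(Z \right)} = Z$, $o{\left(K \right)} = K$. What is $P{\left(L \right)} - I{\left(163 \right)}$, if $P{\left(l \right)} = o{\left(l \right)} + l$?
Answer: $-131 + 6 \sqrt{10} \approx -112.03$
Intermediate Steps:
$L = 3 \sqrt{10}$ ($L = \sqrt{4 \cdot 20 + 10} = \sqrt{80 + 10} = \sqrt{90} = 3 \sqrt{10} \approx 9.4868$)
$P{\left(l \right)} = 2 l$ ($P{\left(l \right)} = l + l = 2 l$)
$P{\left(L \right)} - I{\left(163 \right)} = 2 \cdot 3 \sqrt{10} - 131 = 6 \sqrt{10} - 131 = -131 + 6 \sqrt{10}$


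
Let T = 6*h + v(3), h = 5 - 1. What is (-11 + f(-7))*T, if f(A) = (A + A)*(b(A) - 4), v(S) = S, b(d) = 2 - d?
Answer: -2187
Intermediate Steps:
h = 4
T = 27 (T = 6*4 + 3 = 24 + 3 = 27)
f(A) = 2*A*(-2 - A) (f(A) = (A + A)*((2 - A) - 4) = (2*A)*(-2 - A) = 2*A*(-2 - A))
(-11 + f(-7))*T = (-11 - 2*(-7)*(2 - 7))*27 = (-11 - 2*(-7)*(-5))*27 = (-11 - 70)*27 = -81*27 = -2187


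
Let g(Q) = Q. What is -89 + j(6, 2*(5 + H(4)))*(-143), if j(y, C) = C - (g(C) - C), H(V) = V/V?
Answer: -1805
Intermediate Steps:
H(V) = 1
j(y, C) = C (j(y, C) = C - (C - C) = C - 1*0 = C + 0 = C)
-89 + j(6, 2*(5 + H(4)))*(-143) = -89 + (2*(5 + 1))*(-143) = -89 + (2*6)*(-143) = -89 + 12*(-143) = -89 - 1716 = -1805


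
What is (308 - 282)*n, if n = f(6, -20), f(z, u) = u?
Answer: -520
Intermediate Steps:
n = -20
(308 - 282)*n = (308 - 282)*(-20) = 26*(-20) = -520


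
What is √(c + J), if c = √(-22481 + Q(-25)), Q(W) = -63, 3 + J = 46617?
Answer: √(46614 + 4*I*√1409) ≈ 215.9 + 0.3477*I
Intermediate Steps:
J = 46614 (J = -3 + 46617 = 46614)
c = 4*I*√1409 (c = √(-22481 - 63) = √(-22544) = 4*I*√1409 ≈ 150.15*I)
√(c + J) = √(4*I*√1409 + 46614) = √(46614 + 4*I*√1409)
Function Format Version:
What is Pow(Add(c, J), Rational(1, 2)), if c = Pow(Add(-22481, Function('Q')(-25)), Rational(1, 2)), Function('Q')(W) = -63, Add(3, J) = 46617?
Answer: Pow(Add(46614, Mul(4, I, Pow(1409, Rational(1, 2)))), Rational(1, 2)) ≈ Add(215.90, Mul(0.3477, I))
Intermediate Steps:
J = 46614 (J = Add(-3, 46617) = 46614)
c = Mul(4, I, Pow(1409, Rational(1, 2))) (c = Pow(Add(-22481, -63), Rational(1, 2)) = Pow(-22544, Rational(1, 2)) = Mul(4, I, Pow(1409, Rational(1, 2))) ≈ Mul(150.15, I))
Pow(Add(c, J), Rational(1, 2)) = Pow(Add(Mul(4, I, Pow(1409, Rational(1, 2))), 46614), Rational(1, 2)) = Pow(Add(46614, Mul(4, I, Pow(1409, Rational(1, 2)))), Rational(1, 2))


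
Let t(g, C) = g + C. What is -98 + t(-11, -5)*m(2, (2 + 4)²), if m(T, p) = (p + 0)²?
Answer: -20834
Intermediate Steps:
m(T, p) = p²
t(g, C) = C + g
-98 + t(-11, -5)*m(2, (2 + 4)²) = -98 + (-5 - 11)*((2 + 4)²)² = -98 - 16*(6²)² = -98 - 16*36² = -98 - 16*1296 = -98 - 20736 = -20834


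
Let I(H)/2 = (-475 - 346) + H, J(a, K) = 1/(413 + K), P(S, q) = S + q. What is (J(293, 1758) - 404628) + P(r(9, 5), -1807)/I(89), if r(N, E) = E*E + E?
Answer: -1286043116701/3178344 ≈ -4.0463e+5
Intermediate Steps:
r(N, E) = E + E**2 (r(N, E) = E**2 + E = E + E**2)
I(H) = -1642 + 2*H (I(H) = 2*((-475 - 346) + H) = 2*(-821 + H) = -1642 + 2*H)
(J(293, 1758) - 404628) + P(r(9, 5), -1807)/I(89) = (1/(413 + 1758) - 404628) + (5*(1 + 5) - 1807)/(-1642 + 2*89) = (1/2171 - 404628) + (5*6 - 1807)/(-1642 + 178) = (1/2171 - 404628) + (30 - 1807)/(-1464) = -878447387/2171 - 1777*(-1/1464) = -878447387/2171 + 1777/1464 = -1286043116701/3178344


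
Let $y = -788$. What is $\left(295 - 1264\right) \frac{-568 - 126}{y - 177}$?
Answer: $- \frac{672486}{965} \approx -696.88$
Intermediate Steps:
$\left(295 - 1264\right) \frac{-568 - 126}{y - 177} = \left(295 - 1264\right) \frac{-568 - 126}{-788 - 177} = - 969 \left(- \frac{694}{-965}\right) = - 969 \left(\left(-694\right) \left(- \frac{1}{965}\right)\right) = \left(-969\right) \frac{694}{965} = - \frac{672486}{965}$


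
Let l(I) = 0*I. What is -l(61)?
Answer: 0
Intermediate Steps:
l(I) = 0
-l(61) = -1*0 = 0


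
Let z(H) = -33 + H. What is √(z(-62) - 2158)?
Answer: I*√2253 ≈ 47.466*I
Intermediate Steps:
√(z(-62) - 2158) = √((-33 - 62) - 2158) = √(-95 - 2158) = √(-2253) = I*√2253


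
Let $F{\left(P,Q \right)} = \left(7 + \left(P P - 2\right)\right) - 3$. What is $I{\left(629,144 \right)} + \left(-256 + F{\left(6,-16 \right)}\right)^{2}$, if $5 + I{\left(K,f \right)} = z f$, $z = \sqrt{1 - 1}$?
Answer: $47519$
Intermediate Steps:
$F{\left(P,Q \right)} = 2 + P^{2}$ ($F{\left(P,Q \right)} = \left(7 + \left(P^{2} - 2\right)\right) - 3 = \left(7 + \left(-2 + P^{2}\right)\right) - 3 = \left(5 + P^{2}\right) - 3 = 2 + P^{2}$)
$z = 0$ ($z = \sqrt{0} = 0$)
$I{\left(K,f \right)} = -5$ ($I{\left(K,f \right)} = -5 + 0 f = -5 + 0 = -5$)
$I{\left(629,144 \right)} + \left(-256 + F{\left(6,-16 \right)}\right)^{2} = -5 + \left(-256 + \left(2 + 6^{2}\right)\right)^{2} = -5 + \left(-256 + \left(2 + 36\right)\right)^{2} = -5 + \left(-256 + 38\right)^{2} = -5 + \left(-218\right)^{2} = -5 + 47524 = 47519$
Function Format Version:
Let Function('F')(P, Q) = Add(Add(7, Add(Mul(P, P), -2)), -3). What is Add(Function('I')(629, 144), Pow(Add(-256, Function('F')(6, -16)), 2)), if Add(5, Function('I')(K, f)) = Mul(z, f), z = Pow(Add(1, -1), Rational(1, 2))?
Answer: 47519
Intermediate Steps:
Function('F')(P, Q) = Add(2, Pow(P, 2)) (Function('F')(P, Q) = Add(Add(7, Add(Pow(P, 2), -2)), -3) = Add(Add(7, Add(-2, Pow(P, 2))), -3) = Add(Add(5, Pow(P, 2)), -3) = Add(2, Pow(P, 2)))
z = 0 (z = Pow(0, Rational(1, 2)) = 0)
Function('I')(K, f) = -5 (Function('I')(K, f) = Add(-5, Mul(0, f)) = Add(-5, 0) = -5)
Add(Function('I')(629, 144), Pow(Add(-256, Function('F')(6, -16)), 2)) = Add(-5, Pow(Add(-256, Add(2, Pow(6, 2))), 2)) = Add(-5, Pow(Add(-256, Add(2, 36)), 2)) = Add(-5, Pow(Add(-256, 38), 2)) = Add(-5, Pow(-218, 2)) = Add(-5, 47524) = 47519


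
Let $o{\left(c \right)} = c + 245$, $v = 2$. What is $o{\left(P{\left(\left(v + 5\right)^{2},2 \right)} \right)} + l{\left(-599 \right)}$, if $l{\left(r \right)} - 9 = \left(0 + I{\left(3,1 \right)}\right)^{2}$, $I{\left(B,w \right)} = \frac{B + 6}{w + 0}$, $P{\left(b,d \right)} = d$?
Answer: $337$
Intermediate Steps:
$o{\left(c \right)} = 245 + c$
$I{\left(B,w \right)} = \frac{6 + B}{w}$
$l{\left(r \right)} = 90$ ($l{\left(r \right)} = 9 + \left(0 + \frac{6 + 3}{1}\right)^{2} = 9 + \left(0 + 1 \cdot 9\right)^{2} = 9 + \left(0 + 9\right)^{2} = 9 + 9^{2} = 9 + 81 = 90$)
$o{\left(P{\left(\left(v + 5\right)^{2},2 \right)} \right)} + l{\left(-599 \right)} = \left(245 + 2\right) + 90 = 247 + 90 = 337$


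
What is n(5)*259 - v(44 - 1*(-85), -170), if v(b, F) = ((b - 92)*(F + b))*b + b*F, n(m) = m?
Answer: 218918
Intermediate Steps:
v(b, F) = F*b + b*(-92 + b)*(F + b) (v(b, F) = ((-92 + b)*(F + b))*b + F*b = b*(-92 + b)*(F + b) + F*b = F*b + b*(-92 + b)*(F + b))
n(5)*259 - v(44 - 1*(-85), -170) = 5*259 - (44 - 1*(-85))*((44 - 1*(-85))² - 92*(44 - 1*(-85)) - 91*(-170) - 170*(44 - 1*(-85))) = 1295 - (44 + 85)*((44 + 85)² - 92*(44 + 85) + 15470 - 170*(44 + 85)) = 1295 - 129*(129² - 92*129 + 15470 - 170*129) = 1295 - 129*(16641 - 11868 + 15470 - 21930) = 1295 - 129*(-1687) = 1295 - 1*(-217623) = 1295 + 217623 = 218918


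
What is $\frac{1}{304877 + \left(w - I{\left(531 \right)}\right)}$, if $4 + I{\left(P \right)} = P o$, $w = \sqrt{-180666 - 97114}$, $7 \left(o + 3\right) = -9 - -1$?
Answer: $\frac{7523481}{2310323799788} - \frac{49 i \sqrt{69445}}{2310323799788} \approx 3.2565 \cdot 10^{-6} - 5.5891 \cdot 10^{-9} i$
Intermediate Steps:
$o = - \frac{29}{7}$ ($o = -3 + \frac{-9 - -1}{7} = -3 + \frac{-9 + 1}{7} = -3 + \frac{1}{7} \left(-8\right) = -3 - \frac{8}{7} = - \frac{29}{7} \approx -4.1429$)
$w = 2 i \sqrt{69445}$ ($w = \sqrt{-277780} = 2 i \sqrt{69445} \approx 527.05 i$)
$I{\left(P \right)} = -4 - \frac{29 P}{7}$ ($I{\left(P \right)} = -4 + P \left(- \frac{29}{7}\right) = -4 - \frac{29 P}{7}$)
$\frac{1}{304877 + \left(w - I{\left(531 \right)}\right)} = \frac{1}{304877 - \left(-4 - \frac{15399}{7} - 2 i \sqrt{69445}\right)} = \frac{1}{304877 + \left(2 i \sqrt{69445} - \left(-4 - \frac{15399}{7}\right)\right)} = \frac{1}{304877 + \left(2 i \sqrt{69445} - - \frac{15427}{7}\right)} = \frac{1}{304877 + \left(2 i \sqrt{69445} + \frac{15427}{7}\right)} = \frac{1}{304877 + \left(\frac{15427}{7} + 2 i \sqrt{69445}\right)} = \frac{1}{\frac{2149566}{7} + 2 i \sqrt{69445}}$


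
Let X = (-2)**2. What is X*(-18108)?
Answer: -72432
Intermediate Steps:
X = 4
X*(-18108) = 4*(-18108) = -72432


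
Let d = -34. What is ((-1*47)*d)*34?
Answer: 54332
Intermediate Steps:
((-1*47)*d)*34 = (-1*47*(-34))*34 = -47*(-34)*34 = 1598*34 = 54332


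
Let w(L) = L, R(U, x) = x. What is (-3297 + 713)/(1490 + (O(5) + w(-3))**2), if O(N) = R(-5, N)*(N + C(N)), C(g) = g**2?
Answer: -2584/23099 ≈ -0.11187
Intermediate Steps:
O(N) = N*(N + N**2)
(-3297 + 713)/(1490 + (O(5) + w(-3))**2) = (-3297 + 713)/(1490 + (5**2*(1 + 5) - 3)**2) = -2584/(1490 + (25*6 - 3)**2) = -2584/(1490 + (150 - 3)**2) = -2584/(1490 + 147**2) = -2584/(1490 + 21609) = -2584/23099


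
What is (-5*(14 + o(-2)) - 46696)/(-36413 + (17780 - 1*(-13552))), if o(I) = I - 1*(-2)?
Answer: 46766/5081 ≈ 9.2041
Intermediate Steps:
o(I) = 2 + I (o(I) = I + 2 = 2 + I)
(-5*(14 + o(-2)) - 46696)/(-36413 + (17780 - 1*(-13552))) = (-5*(14 + (2 - 2)) - 46696)/(-36413 + (17780 - 1*(-13552))) = (-5*(14 + 0) - 46696)/(-36413 + (17780 + 13552)) = (-5*14 - 46696)/(-36413 + 31332) = (-70 - 46696)/(-5081) = -46766*(-1/5081) = 46766/5081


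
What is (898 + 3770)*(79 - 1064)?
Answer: -4597980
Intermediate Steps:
(898 + 3770)*(79 - 1064) = 4668*(-985) = -4597980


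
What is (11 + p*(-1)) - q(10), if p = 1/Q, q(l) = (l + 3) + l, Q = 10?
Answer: -121/10 ≈ -12.100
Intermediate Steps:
q(l) = 3 + 2*l (q(l) = (3 + l) + l = 3 + 2*l)
p = ⅒ (p = 1/10 = ⅒ ≈ 0.10000)
(11 + p*(-1)) - q(10) = (11 + (⅒)*(-1)) - (3 + 2*10) = (11 - ⅒) - (3 + 20) = 109/10 - 1*23 = 109/10 - 23 = -121/10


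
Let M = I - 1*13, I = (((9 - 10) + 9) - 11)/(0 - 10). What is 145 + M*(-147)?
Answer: 20119/10 ≈ 2011.9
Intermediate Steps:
I = 3/10 (I = ((-1 + 9) - 11)/(-10) = (8 - 11)*(-1/10) = -3*(-1/10) = 3/10 ≈ 0.30000)
M = -127/10 (M = 3/10 - 1*13 = 3/10 - 13 = -127/10 ≈ -12.700)
145 + M*(-147) = 145 - 127/10*(-147) = 145 + 18669/10 = 20119/10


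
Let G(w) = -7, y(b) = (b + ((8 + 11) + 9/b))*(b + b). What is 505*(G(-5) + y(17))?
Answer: 623675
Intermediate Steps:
y(b) = 2*b*(19 + b + 9/b) (y(b) = (b + (19 + 9/b))*(2*b) = (19 + b + 9/b)*(2*b) = 2*b*(19 + b + 9/b))
505*(G(-5) + y(17)) = 505*(-7 + (18 + 2*17² + 38*17)) = 505*(-7 + (18 + 2*289 + 646)) = 505*(-7 + (18 + 578 + 646)) = 505*(-7 + 1242) = 505*1235 = 623675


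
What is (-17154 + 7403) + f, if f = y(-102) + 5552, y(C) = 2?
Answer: -4197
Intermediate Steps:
f = 5554 (f = 2 + 5552 = 5554)
(-17154 + 7403) + f = (-17154 + 7403) + 5554 = -9751 + 5554 = -4197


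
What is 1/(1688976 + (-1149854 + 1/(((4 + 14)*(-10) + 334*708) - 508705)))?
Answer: 272413/146863841385 ≈ 1.8549e-6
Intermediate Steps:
1/(1688976 + (-1149854 + 1/(((4 + 14)*(-10) + 334*708) - 508705))) = 1/(1688976 + (-1149854 + 1/((18*(-10) + 236472) - 508705))) = 1/(1688976 + (-1149854 + 1/((-180 + 236472) - 508705))) = 1/(1688976 + (-1149854 + 1/(236292 - 508705))) = 1/(1688976 + (-1149854 + 1/(-272413))) = 1/(1688976 + (-1149854 - 1/272413)) = 1/(1688976 - 313235177703/272413) = 1/(146863841385/272413) = 272413/146863841385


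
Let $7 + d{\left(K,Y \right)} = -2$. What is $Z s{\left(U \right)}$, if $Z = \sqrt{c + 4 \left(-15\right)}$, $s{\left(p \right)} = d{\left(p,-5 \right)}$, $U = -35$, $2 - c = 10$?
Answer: $- 18 i \sqrt{17} \approx - 74.216 i$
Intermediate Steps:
$c = -8$ ($c = 2 - 10 = -8$)
$d{\left(K,Y \right)} = -9$ ($d{\left(K,Y \right)} = -7 - 2 = -9$)
$s{\left(p \right)} = -9$
$Z = 2 i \sqrt{17}$ ($Z = \sqrt{-8 + 4 \left(-15\right)} = \sqrt{-8 - 60} = \sqrt{-68} = 2 i \sqrt{17} \approx 8.2462 i$)
$Z s{\left(U \right)} = 2 i \sqrt{17} \left(-9\right) = - 18 i \sqrt{17}$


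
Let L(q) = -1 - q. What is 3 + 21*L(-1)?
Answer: 3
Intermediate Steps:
3 + 21*L(-1) = 3 + 21*(-1 - 1*(-1)) = 3 + 21*(-1 + 1) = 3 + 21*0 = 3 + 0 = 3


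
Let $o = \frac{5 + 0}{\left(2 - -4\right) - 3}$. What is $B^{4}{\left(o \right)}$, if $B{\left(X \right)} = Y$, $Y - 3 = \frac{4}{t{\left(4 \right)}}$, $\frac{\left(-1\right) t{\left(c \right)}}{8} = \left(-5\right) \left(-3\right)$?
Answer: $\frac{62742241}{810000} \approx 77.46$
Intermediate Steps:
$t{\left(c \right)} = -120$ ($t{\left(c \right)} = - 8 \left(\left(-5\right) \left(-3\right)\right) = \left(-8\right) 15 = -120$)
$o = \frac{5}{3}$ ($o = \frac{5}{\left(2 + 4\right) - 3} = \frac{5}{6 - 3} = \frac{5}{3} \approx 1.6667$)
$Y = \frac{89}{30}$ ($Y = 3 + \frac{4}{-120} = 3 + 4 \left(- \frac{1}{120}\right) = 3 - \frac{1}{30} = \frac{89}{30} \approx 2.9667$)
$B{\left(X \right)} = \frac{89}{30}$
$B^{4}{\left(o \right)} = \left(\frac{89}{30}\right)^{4} = \frac{62742241}{810000}$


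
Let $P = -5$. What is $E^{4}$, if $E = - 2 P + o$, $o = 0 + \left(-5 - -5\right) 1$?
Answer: $10000$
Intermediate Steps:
$o = 0$ ($o = 0 + \left(-5 + 5\right) 1 = 0 + 0 \cdot 1 = 0 + 0 = 0$)
$E = 10$ ($E = \left(-2\right) \left(-5\right) + 0 = 10 + 0 = 10$)
$E^{4} = 10^{4} = 10000$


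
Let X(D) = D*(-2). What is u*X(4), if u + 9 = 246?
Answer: -1896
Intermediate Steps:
u = 237 (u = -9 + 246 = 237)
X(D) = -2*D
u*X(4) = 237*(-2*4) = 237*(-8) = -1896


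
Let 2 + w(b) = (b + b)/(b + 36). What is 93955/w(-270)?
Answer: 1221415/4 ≈ 3.0535e+5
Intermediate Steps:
w(b) = -2 + 2*b/(36 + b) (w(b) = -2 + (b + b)/(b + 36) = -2 + (2*b)/(36 + b) = -2 + 2*b/(36 + b))
93955/w(-270) = 93955/((-72/(36 - 270))) = 93955/((-72/(-234))) = 93955/((-72*(-1/234))) = 93955/(4/13) = 93955*(13/4) = 1221415/4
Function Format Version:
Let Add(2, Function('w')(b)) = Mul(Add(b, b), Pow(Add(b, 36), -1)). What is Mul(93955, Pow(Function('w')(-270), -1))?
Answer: Rational(1221415, 4) ≈ 3.0535e+5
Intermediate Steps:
Function('w')(b) = Add(-2, Mul(2, b, Pow(Add(36, b), -1))) (Function('w')(b) = Add(-2, Mul(Add(b, b), Pow(Add(b, 36), -1))) = Add(-2, Mul(Mul(2, b), Pow(Add(36, b), -1))) = Add(-2, Mul(2, b, Pow(Add(36, b), -1))))
Mul(93955, Pow(Function('w')(-270), -1)) = Mul(93955, Pow(Mul(-72, Pow(Add(36, -270), -1)), -1)) = Mul(93955, Pow(Mul(-72, Pow(-234, -1)), -1)) = Mul(93955, Pow(Mul(-72, Rational(-1, 234)), -1)) = Mul(93955, Pow(Rational(4, 13), -1)) = Mul(93955, Rational(13, 4)) = Rational(1221415, 4)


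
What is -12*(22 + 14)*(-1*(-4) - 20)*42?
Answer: 290304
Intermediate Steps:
-12*(22 + 14)*(-1*(-4) - 20)*42 = -432*(4 - 20)*42 = -432*(-16)*42 = -12*(-576)*42 = 6912*42 = 290304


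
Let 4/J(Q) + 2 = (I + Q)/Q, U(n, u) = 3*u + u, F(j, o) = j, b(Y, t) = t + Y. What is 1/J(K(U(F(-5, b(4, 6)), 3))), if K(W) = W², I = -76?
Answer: -55/144 ≈ -0.38194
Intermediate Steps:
b(Y, t) = Y + t
U(n, u) = 4*u
J(Q) = 4/(-2 + (-76 + Q)/Q)
1/J(K(U(F(-5, b(4, 6)), 3))) = 1/(-4*(4*3)²/(76 + (4*3)²)) = 1/(-4*12²/(76 + 12²)) = 1/(-4*144/(76 + 144)) = 1/(-4*144/220) = 1/(-4*144*1/220) = 1/(-144/55) = -55/144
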